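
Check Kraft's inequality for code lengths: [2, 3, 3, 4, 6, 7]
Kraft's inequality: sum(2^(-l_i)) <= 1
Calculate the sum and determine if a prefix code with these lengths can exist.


Sum = 2^(-2) + 2^(-3) + 2^(-3) + 2^(-4) + 2^(-6) + 2^(-7)
    = 0.25 + 0.125 + 0.125 + 0.0625 + 0.015625 + 0.0078125
    = 75/128 = 0.5859375
Since 0.5859375 <= 1, Kraft's inequality IS satisfied.
A prefix code with these lengths CAN exist.

Kraft sum = 0.5859375. Satisfied.


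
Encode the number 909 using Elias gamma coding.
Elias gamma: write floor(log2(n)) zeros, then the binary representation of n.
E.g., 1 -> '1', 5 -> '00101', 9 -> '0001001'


num_bits = floor(log2(909)) + 1 = 10
leading_zeros = num_bits - 1 = 9
binary(909) = 1110001101

Elias gamma(909) = '000000000' + '1110001101' = 0000000001110001101 (19 bits)


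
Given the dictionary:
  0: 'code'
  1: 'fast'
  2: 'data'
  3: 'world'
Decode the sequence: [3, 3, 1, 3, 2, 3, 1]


Look up each index in the dictionary:
  3 -> 'world'
  3 -> 'world'
  1 -> 'fast'
  3 -> 'world'
  2 -> 'data'
  3 -> 'world'
  1 -> 'fast'

Decoded: "world world fast world data world fast"


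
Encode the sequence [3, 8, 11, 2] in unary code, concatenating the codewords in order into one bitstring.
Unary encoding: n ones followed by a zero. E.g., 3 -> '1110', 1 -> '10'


Encode each number as n ones followed by a terminating 0:
  3 -> 1110 (4 bits)
  8 -> 111111110 (9 bits)
  11 -> 111111111110 (12 bits)
  2 -> 110 (3 bits)
Total length = 4 + 9 + 12 + 3 = 28 bits.

Unary([3, 8, 11, 2]) = 1110111111110111111111110110 (28 bits)


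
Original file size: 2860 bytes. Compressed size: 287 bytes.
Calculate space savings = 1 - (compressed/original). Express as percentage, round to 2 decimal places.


ratio = compressed/original = 287/2860 = 0.10035
savings = 1 - ratio = 1 - 0.10035 = 0.89965
as a percentage: 0.89965 * 100 = 89.97%

Space savings = 1 - 287/2860 = 89.97%


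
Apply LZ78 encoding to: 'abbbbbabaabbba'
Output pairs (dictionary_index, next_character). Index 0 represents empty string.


LZ78 encoding steps:
Dictionary: {0: ''}
Step 1: w='' (idx 0), next='a' -> output (0, 'a'), add 'a' as idx 1
Step 2: w='' (idx 0), next='b' -> output (0, 'b'), add 'b' as idx 2
Step 3: w='b' (idx 2), next='b' -> output (2, 'b'), add 'bb' as idx 3
Step 4: w='bb' (idx 3), next='a' -> output (3, 'a'), add 'bba' as idx 4
Step 5: w='b' (idx 2), next='a' -> output (2, 'a'), add 'ba' as idx 5
Step 6: w='a' (idx 1), next='b' -> output (1, 'b'), add 'ab' as idx 6
Step 7: w='bba' (idx 4), end of input -> output (4, '')


Encoded: [(0, 'a'), (0, 'b'), (2, 'b'), (3, 'a'), (2, 'a'), (1, 'b'), (4, '')]


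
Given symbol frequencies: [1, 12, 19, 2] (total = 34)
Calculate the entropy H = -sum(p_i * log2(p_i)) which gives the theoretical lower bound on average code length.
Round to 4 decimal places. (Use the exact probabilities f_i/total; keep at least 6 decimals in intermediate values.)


Per-symbol terms -p_i * log2(p_i) with p_i = f_i/34:
  p = 1/34 = 0.029412: log2(p) = -5.087463, -p*log2(p) = 0.149631
  p = 12/34 = 0.352941: log2(p) = -1.502500, -p*log2(p) = 0.530294
  p = 19/34 = 0.558824: log2(p) = -0.839535, -p*log2(p) = 0.469152
  p = 2/34 = 0.058824: log2(p) = -4.087463, -p*log2(p) = 0.240439
H = 0.149631 + 0.530294 + 0.469152 + 0.240439 = 1.389516

H = 1.3895 bits/symbol


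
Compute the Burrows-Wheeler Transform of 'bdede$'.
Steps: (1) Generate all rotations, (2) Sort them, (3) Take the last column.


Rotations (sorted):
  0: $bdede -> last char: e
  1: bdede$ -> last char: $
  2: de$bde -> last char: e
  3: dede$b -> last char: b
  4: e$bded -> last char: d
  5: ede$bd -> last char: d


BWT = e$ebdd


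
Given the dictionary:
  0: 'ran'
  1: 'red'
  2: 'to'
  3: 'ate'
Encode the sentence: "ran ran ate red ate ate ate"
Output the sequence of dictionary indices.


Look up each word in the dictionary:
  'ran' -> 0
  'ran' -> 0
  'ate' -> 3
  'red' -> 1
  'ate' -> 3
  'ate' -> 3
  'ate' -> 3

Encoded: [0, 0, 3, 1, 3, 3, 3]


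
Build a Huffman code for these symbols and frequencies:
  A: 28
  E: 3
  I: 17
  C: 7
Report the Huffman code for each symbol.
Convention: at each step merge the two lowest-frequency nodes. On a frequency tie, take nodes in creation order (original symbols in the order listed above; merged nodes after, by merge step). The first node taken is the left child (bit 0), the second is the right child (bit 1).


Huffman tree construction:
Step 1: Merge E(3) + C(7) = 10
Step 2: Merge (E+C)(10) + I(17) = 27
Step 3: Merge ((E+C)+I)(27) + A(28) = 55
Read each symbol's code off the tree from the root (left child = 0, right child = 1).

Codes:
  A: 1 (length 1)
  E: 000 (length 3)
  I: 01 (length 2)
  C: 001 (length 3)
Average code length: 92/55 = 1.6727 bits/symbol


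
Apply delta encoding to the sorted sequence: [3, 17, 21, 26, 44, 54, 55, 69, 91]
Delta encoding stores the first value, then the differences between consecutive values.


First value: 3
Deltas:
  17 - 3 = 14
  21 - 17 = 4
  26 - 21 = 5
  44 - 26 = 18
  54 - 44 = 10
  55 - 54 = 1
  69 - 55 = 14
  91 - 69 = 22


Delta encoded: [3, 14, 4, 5, 18, 10, 1, 14, 22]


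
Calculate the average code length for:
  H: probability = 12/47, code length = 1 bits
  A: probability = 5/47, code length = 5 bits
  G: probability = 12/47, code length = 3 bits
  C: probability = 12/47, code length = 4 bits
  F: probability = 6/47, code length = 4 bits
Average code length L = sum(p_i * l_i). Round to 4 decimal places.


Weighted contributions p_i * l_i:
  H: (12/47) * 1 = 12/47
  A: (5/47) * 5 = 25/47
  G: (12/47) * 3 = 36/47
  C: (12/47) * 4 = 48/47
  F: (6/47) * 4 = 24/47
Sum = (12 + 25 + 36 + 48 + 24)/47 = 145/47

L = 145/47 = 3.0851 bits/symbol


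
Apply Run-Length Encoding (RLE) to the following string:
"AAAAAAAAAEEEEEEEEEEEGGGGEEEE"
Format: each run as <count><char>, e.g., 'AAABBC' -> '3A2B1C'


Scanning runs left to right:
  i=0: run of 'A' x 9 -> '9A'
  i=9: run of 'E' x 11 -> '11E'
  i=20: run of 'G' x 4 -> '4G'
  i=24: run of 'E' x 4 -> '4E'

RLE = 9A11E4G4E


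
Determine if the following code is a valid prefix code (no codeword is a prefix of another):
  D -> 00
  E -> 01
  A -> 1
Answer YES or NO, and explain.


Checking each pair (does one codeword prefix another?):
  D='00' vs E='01': no prefix
  D='00' vs A='1': no prefix
  E='01' vs D='00': no prefix
  E='01' vs A='1': no prefix
  A='1' vs D='00': no prefix
  A='1' vs E='01': no prefix
No violation found over all pairs.

YES -- this is a valid prefix code. No codeword is a prefix of any other codeword.


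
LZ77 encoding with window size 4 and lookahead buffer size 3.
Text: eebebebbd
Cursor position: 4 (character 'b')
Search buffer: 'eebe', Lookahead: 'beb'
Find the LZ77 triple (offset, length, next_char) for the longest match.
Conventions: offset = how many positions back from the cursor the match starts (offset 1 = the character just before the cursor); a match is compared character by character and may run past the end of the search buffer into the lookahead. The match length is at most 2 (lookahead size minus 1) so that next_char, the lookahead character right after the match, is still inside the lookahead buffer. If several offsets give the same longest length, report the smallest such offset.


Try each offset into the search buffer:
  offset=1 (pos 3, char 'e'): match length 0
  offset=2 (pos 2, char 'b'): match length 2
  offset=3 (pos 1, char 'e'): match length 0
  offset=4 (pos 0, char 'e'): match length 0
Longest match has length 2 at offset 2.
next_char = character at position 4 + 2 = 6 -> 'b'

Best match: offset=2, length=2 (matching 'be' starting at position 2)
LZ77 triple: (2, 2, 'b')


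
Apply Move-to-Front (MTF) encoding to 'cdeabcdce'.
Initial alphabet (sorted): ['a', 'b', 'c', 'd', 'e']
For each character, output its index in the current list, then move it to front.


MTF encoding:
'c': index 2 in ['a', 'b', 'c', 'd', 'e'] -> ['c', 'a', 'b', 'd', 'e']
'd': index 3 in ['c', 'a', 'b', 'd', 'e'] -> ['d', 'c', 'a', 'b', 'e']
'e': index 4 in ['d', 'c', 'a', 'b', 'e'] -> ['e', 'd', 'c', 'a', 'b']
'a': index 3 in ['e', 'd', 'c', 'a', 'b'] -> ['a', 'e', 'd', 'c', 'b']
'b': index 4 in ['a', 'e', 'd', 'c', 'b'] -> ['b', 'a', 'e', 'd', 'c']
'c': index 4 in ['b', 'a', 'e', 'd', 'c'] -> ['c', 'b', 'a', 'e', 'd']
'd': index 4 in ['c', 'b', 'a', 'e', 'd'] -> ['d', 'c', 'b', 'a', 'e']
'c': index 1 in ['d', 'c', 'b', 'a', 'e'] -> ['c', 'd', 'b', 'a', 'e']
'e': index 4 in ['c', 'd', 'b', 'a', 'e'] -> ['e', 'c', 'd', 'b', 'a']


Output: [2, 3, 4, 3, 4, 4, 4, 1, 4]


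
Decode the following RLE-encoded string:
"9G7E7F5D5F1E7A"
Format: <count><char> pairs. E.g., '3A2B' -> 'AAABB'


Expanding each <count><char> pair:
  9G -> 'GGGGGGGGG'
  7E -> 'EEEEEEE'
  7F -> 'FFFFFFF'
  5D -> 'DDDDD'
  5F -> 'FFFFF'
  1E -> 'E'
  7A -> 'AAAAAAA'

Decoded = GGGGGGGGGEEEEEEEFFFFFFFDDDDDFFFFFEAAAAAAA


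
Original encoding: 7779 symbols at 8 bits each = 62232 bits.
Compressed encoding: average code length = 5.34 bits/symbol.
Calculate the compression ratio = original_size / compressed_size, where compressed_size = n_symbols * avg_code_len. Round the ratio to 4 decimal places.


original_size = n_symbols * orig_bits = 7779 * 8 = 62232 bits
compressed_size = n_symbols * avg_code_len = 7779 * 5.34 = 41539.86 bits
ratio = original_size / compressed_size = 62232 / 41539.86 = 1.4981

Compression ratio = 1.4981


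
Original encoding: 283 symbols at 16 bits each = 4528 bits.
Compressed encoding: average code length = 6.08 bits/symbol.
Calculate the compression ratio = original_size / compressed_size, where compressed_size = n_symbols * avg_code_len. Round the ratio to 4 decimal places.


original_size = n_symbols * orig_bits = 283 * 16 = 4528 bits
compressed_size = n_symbols * avg_code_len = 283 * 6.08 = 1720.64 bits
ratio = original_size / compressed_size = 4528 / 1720.64 = 2.6316

Compression ratio = 2.6316


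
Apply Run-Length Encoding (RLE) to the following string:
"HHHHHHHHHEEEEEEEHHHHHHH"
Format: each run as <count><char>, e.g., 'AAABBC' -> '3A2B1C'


Scanning runs left to right:
  i=0: run of 'H' x 9 -> '9H'
  i=9: run of 'E' x 7 -> '7E'
  i=16: run of 'H' x 7 -> '7H'

RLE = 9H7E7H


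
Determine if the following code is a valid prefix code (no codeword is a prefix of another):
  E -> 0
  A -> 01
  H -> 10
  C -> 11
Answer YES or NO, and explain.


Checking each pair (does one codeword prefix another?):
  E='0' vs A='01': prefix -- VIOLATION

NO -- this is NOT a valid prefix code. E (0) is a prefix of A (01).


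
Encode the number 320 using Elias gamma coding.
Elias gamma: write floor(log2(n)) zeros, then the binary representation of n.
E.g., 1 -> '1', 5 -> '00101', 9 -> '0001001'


num_bits = floor(log2(320)) + 1 = 9
leading_zeros = num_bits - 1 = 8
binary(320) = 101000000

Elias gamma(320) = '00000000' + '101000000' = 00000000101000000 (17 bits)


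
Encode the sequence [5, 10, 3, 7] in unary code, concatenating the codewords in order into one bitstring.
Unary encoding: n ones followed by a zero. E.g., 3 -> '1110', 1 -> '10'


Encode each number as n ones followed by a terminating 0:
  5 -> 111110 (6 bits)
  10 -> 11111111110 (11 bits)
  3 -> 1110 (4 bits)
  7 -> 11111110 (8 bits)
Total length = 6 + 11 + 4 + 8 = 29 bits.

Unary([5, 10, 3, 7]) = 11111011111111110111011111110 (29 bits)


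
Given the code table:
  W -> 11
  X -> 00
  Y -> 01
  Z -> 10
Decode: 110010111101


Decoding:
11 -> W
00 -> X
10 -> Z
11 -> W
11 -> W
01 -> Y


Result: WXZWWY


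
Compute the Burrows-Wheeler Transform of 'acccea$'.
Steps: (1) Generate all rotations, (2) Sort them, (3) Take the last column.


Rotations (sorted):
  0: $acccea -> last char: a
  1: a$accce -> last char: e
  2: acccea$ -> last char: $
  3: cccea$a -> last char: a
  4: ccea$ac -> last char: c
  5: cea$acc -> last char: c
  6: ea$accc -> last char: c


BWT = ae$accc


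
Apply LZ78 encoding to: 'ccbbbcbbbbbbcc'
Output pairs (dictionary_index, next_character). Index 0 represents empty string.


LZ78 encoding steps:
Dictionary: {0: ''}
Step 1: w='' (idx 0), next='c' -> output (0, 'c'), add 'c' as idx 1
Step 2: w='c' (idx 1), next='b' -> output (1, 'b'), add 'cb' as idx 2
Step 3: w='' (idx 0), next='b' -> output (0, 'b'), add 'b' as idx 3
Step 4: w='b' (idx 3), next='c' -> output (3, 'c'), add 'bc' as idx 4
Step 5: w='b' (idx 3), next='b' -> output (3, 'b'), add 'bb' as idx 5
Step 6: w='bb' (idx 5), next='b' -> output (5, 'b'), add 'bbb' as idx 6
Step 7: w='bc' (idx 4), next='c' -> output (4, 'c'), add 'bcc' as idx 7


Encoded: [(0, 'c'), (1, 'b'), (0, 'b'), (3, 'c'), (3, 'b'), (5, 'b'), (4, 'c')]


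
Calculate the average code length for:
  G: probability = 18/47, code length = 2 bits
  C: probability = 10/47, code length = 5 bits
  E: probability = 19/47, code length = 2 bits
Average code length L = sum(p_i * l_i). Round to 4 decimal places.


Weighted contributions p_i * l_i:
  G: (18/47) * 2 = 36/47
  C: (10/47) * 5 = 50/47
  E: (19/47) * 2 = 38/47
Sum = (36 + 50 + 38)/47 = 124/47

L = 124/47 = 2.6383 bits/symbol


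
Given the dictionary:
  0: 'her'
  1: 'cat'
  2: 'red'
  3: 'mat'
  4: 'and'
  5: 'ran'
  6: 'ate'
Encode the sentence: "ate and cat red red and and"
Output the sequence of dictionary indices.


Look up each word in the dictionary:
  'ate' -> 6
  'and' -> 4
  'cat' -> 1
  'red' -> 2
  'red' -> 2
  'and' -> 4
  'and' -> 4

Encoded: [6, 4, 1, 2, 2, 4, 4]


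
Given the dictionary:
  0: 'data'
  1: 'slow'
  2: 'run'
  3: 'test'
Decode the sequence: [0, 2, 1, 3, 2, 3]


Look up each index in the dictionary:
  0 -> 'data'
  2 -> 'run'
  1 -> 'slow'
  3 -> 'test'
  2 -> 'run'
  3 -> 'test'

Decoded: "data run slow test run test"


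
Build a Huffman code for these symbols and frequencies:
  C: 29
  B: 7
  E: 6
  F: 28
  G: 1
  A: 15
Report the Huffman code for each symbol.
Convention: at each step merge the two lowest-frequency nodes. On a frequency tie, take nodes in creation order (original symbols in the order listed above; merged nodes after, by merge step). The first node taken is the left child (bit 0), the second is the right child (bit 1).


Huffman tree construction:
Step 1: Merge G(1) + E(6) = 7
Step 2: Merge B(7) + (G+E)(7) = 14
Step 3: Merge (B+(G+E))(14) + A(15) = 29
Step 4: Merge F(28) + C(29) = 57
Step 5: Merge ((B+(G+E))+A)(29) + (F+C)(57) = 86
Read each symbol's code off the tree from the root (left child = 0, right child = 1).

Codes:
  C: 11 (length 2)
  B: 000 (length 3)
  E: 0011 (length 4)
  F: 10 (length 2)
  G: 0010 (length 4)
  A: 01 (length 2)
Average code length: 193/86 = 2.2442 bits/symbol


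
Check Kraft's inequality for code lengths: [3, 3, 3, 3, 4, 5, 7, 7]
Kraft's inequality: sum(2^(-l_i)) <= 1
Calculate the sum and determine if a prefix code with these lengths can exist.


Sum = 2^(-3) + 2^(-3) + 2^(-3) + 2^(-3) + 2^(-4) + 2^(-5) + 2^(-7) + 2^(-7)
    = 0.125 + 0.125 + 0.125 + 0.125 + 0.0625 + 0.03125 + 0.0078125 + 0.0078125
    = 78/128 = 0.609375
Since 0.609375 <= 1, Kraft's inequality IS satisfied.
A prefix code with these lengths CAN exist.

Kraft sum = 0.609375. Satisfied.


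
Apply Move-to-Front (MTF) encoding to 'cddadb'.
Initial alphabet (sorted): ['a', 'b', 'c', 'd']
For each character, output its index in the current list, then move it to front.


MTF encoding:
'c': index 2 in ['a', 'b', 'c', 'd'] -> ['c', 'a', 'b', 'd']
'd': index 3 in ['c', 'a', 'b', 'd'] -> ['d', 'c', 'a', 'b']
'd': index 0 in ['d', 'c', 'a', 'b'] -> ['d', 'c', 'a', 'b']
'a': index 2 in ['d', 'c', 'a', 'b'] -> ['a', 'd', 'c', 'b']
'd': index 1 in ['a', 'd', 'c', 'b'] -> ['d', 'a', 'c', 'b']
'b': index 3 in ['d', 'a', 'c', 'b'] -> ['b', 'd', 'a', 'c']


Output: [2, 3, 0, 2, 1, 3]


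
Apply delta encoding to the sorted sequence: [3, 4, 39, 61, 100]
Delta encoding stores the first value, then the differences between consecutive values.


First value: 3
Deltas:
  4 - 3 = 1
  39 - 4 = 35
  61 - 39 = 22
  100 - 61 = 39


Delta encoded: [3, 1, 35, 22, 39]


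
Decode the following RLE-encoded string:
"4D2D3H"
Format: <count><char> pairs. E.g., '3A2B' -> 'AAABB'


Expanding each <count><char> pair:
  4D -> 'DDDD'
  2D -> 'DD'
  3H -> 'HHH'

Decoded = DDDDDDHHH


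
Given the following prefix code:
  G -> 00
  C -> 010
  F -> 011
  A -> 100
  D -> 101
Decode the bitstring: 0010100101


Decoding step by step:
Bits 00 -> G
Bits 101 -> D
Bits 00 -> G
Bits 101 -> D


Decoded message: GDGD


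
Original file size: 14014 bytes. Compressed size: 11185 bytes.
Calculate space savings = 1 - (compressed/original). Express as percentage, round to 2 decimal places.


ratio = compressed/original = 11185/14014 = 0.79813
savings = 1 - ratio = 1 - 0.79813 = 0.20187
as a percentage: 0.20187 * 100 = 20.19%

Space savings = 1 - 11185/14014 = 20.19%


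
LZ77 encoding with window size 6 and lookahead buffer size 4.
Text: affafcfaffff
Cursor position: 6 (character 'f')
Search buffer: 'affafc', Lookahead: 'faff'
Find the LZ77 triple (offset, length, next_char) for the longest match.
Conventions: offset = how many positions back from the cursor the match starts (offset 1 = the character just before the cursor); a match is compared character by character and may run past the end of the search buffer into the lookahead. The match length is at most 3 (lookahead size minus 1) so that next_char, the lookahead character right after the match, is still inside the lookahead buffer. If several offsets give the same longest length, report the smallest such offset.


Try each offset into the search buffer:
  offset=1 (pos 5, char 'c'): match length 0
  offset=2 (pos 4, char 'f'): match length 1
  offset=3 (pos 3, char 'a'): match length 0
  offset=4 (pos 2, char 'f'): match length 3
  offset=5 (pos 1, char 'f'): match length 1
  offset=6 (pos 0, char 'a'): match length 0
Longest match has length 3 at offset 4.
next_char = character at position 6 + 3 = 9 -> 'f'

Best match: offset=4, length=3 (matching 'faf' starting at position 2)
LZ77 triple: (4, 3, 'f')


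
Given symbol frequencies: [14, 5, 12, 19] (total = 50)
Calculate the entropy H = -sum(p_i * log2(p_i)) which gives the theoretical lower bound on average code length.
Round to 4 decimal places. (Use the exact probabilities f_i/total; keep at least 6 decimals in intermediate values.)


Per-symbol terms -p_i * log2(p_i) with p_i = f_i/50:
  p = 14/50 = 0.280000: log2(p) = -1.836501, -p*log2(p) = 0.514220
  p = 5/50 = 0.100000: log2(p) = -3.321928, -p*log2(p) = 0.332193
  p = 12/50 = 0.240000: log2(p) = -2.058894, -p*log2(p) = 0.494134
  p = 19/50 = 0.380000: log2(p) = -1.395929, -p*log2(p) = 0.530453
H = 0.514220 + 0.332193 + 0.494134 + 0.530453 = 1.871000

H = 1.871 bits/symbol


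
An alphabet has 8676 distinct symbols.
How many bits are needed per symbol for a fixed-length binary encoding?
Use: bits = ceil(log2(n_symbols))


log2(8676) = 13.0828
Bracket: 2^13 = 8192 < 8676 <= 2^14 = 16384
So ceil(log2(8676)) = 14

bits = ceil(log2(8676)) = ceil(13.0828) = 14 bits


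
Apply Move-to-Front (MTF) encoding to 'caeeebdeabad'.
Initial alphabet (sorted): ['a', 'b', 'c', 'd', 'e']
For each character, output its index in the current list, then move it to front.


MTF encoding:
'c': index 2 in ['a', 'b', 'c', 'd', 'e'] -> ['c', 'a', 'b', 'd', 'e']
'a': index 1 in ['c', 'a', 'b', 'd', 'e'] -> ['a', 'c', 'b', 'd', 'e']
'e': index 4 in ['a', 'c', 'b', 'd', 'e'] -> ['e', 'a', 'c', 'b', 'd']
'e': index 0 in ['e', 'a', 'c', 'b', 'd'] -> ['e', 'a', 'c', 'b', 'd']
'e': index 0 in ['e', 'a', 'c', 'b', 'd'] -> ['e', 'a', 'c', 'b', 'd']
'b': index 3 in ['e', 'a', 'c', 'b', 'd'] -> ['b', 'e', 'a', 'c', 'd']
'd': index 4 in ['b', 'e', 'a', 'c', 'd'] -> ['d', 'b', 'e', 'a', 'c']
'e': index 2 in ['d', 'b', 'e', 'a', 'c'] -> ['e', 'd', 'b', 'a', 'c']
'a': index 3 in ['e', 'd', 'b', 'a', 'c'] -> ['a', 'e', 'd', 'b', 'c']
'b': index 3 in ['a', 'e', 'd', 'b', 'c'] -> ['b', 'a', 'e', 'd', 'c']
'a': index 1 in ['b', 'a', 'e', 'd', 'c'] -> ['a', 'b', 'e', 'd', 'c']
'd': index 3 in ['a', 'b', 'e', 'd', 'c'] -> ['d', 'a', 'b', 'e', 'c']


Output: [2, 1, 4, 0, 0, 3, 4, 2, 3, 3, 1, 3]


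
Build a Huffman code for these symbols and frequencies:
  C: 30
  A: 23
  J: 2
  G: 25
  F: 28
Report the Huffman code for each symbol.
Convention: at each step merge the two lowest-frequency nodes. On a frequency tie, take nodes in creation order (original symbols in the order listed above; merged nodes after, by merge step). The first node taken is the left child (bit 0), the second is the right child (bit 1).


Huffman tree construction:
Step 1: Merge J(2) + A(23) = 25
Step 2: Merge G(25) + (J+A)(25) = 50
Step 3: Merge F(28) + C(30) = 58
Step 4: Merge (G+(J+A))(50) + (F+C)(58) = 108
Read each symbol's code off the tree from the root (left child = 0, right child = 1).

Codes:
  C: 11 (length 2)
  A: 011 (length 3)
  J: 010 (length 3)
  G: 00 (length 2)
  F: 10 (length 2)
Average code length: 241/108 = 2.2315 bits/symbol


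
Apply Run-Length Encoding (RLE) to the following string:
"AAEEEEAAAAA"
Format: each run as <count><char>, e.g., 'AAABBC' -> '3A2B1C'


Scanning runs left to right:
  i=0: run of 'A' x 2 -> '2A'
  i=2: run of 'E' x 4 -> '4E'
  i=6: run of 'A' x 5 -> '5A'

RLE = 2A4E5A


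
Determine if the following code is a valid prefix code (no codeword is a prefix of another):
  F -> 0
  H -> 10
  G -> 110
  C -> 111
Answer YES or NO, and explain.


Checking each pair (does one codeword prefix another?):
  F='0' vs H='10': no prefix
  F='0' vs G='110': no prefix
  F='0' vs C='111': no prefix
  H='10' vs F='0': no prefix
  H='10' vs G='110': no prefix
  H='10' vs C='111': no prefix
  G='110' vs F='0': no prefix
  G='110' vs H='10': no prefix
  G='110' vs C='111': no prefix
  C='111' vs F='0': no prefix
  C='111' vs H='10': no prefix
  C='111' vs G='110': no prefix
No violation found over all pairs.

YES -- this is a valid prefix code. No codeword is a prefix of any other codeword.


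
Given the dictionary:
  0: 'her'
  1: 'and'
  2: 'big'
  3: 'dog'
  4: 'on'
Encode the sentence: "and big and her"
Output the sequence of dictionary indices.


Look up each word in the dictionary:
  'and' -> 1
  'big' -> 2
  'and' -> 1
  'her' -> 0

Encoded: [1, 2, 1, 0]


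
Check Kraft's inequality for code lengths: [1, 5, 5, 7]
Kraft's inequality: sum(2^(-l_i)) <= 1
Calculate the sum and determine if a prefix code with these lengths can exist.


Sum = 2^(-1) + 2^(-5) + 2^(-5) + 2^(-7)
    = 0.5 + 0.03125 + 0.03125 + 0.0078125
    = 73/128 = 0.5703125
Since 0.5703125 <= 1, Kraft's inequality IS satisfied.
A prefix code with these lengths CAN exist.

Kraft sum = 0.5703125. Satisfied.


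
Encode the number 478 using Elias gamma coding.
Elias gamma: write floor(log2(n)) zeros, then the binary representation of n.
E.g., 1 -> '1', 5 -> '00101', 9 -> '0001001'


num_bits = floor(log2(478)) + 1 = 9
leading_zeros = num_bits - 1 = 8
binary(478) = 111011110

Elias gamma(478) = '00000000' + '111011110' = 00000000111011110 (17 bits)


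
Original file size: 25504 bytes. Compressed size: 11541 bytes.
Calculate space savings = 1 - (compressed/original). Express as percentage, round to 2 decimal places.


ratio = compressed/original = 11541/25504 = 0.452517
savings = 1 - ratio = 1 - 0.452517 = 0.547483
as a percentage: 0.547483 * 100 = 54.75%

Space savings = 1 - 11541/25504 = 54.75%


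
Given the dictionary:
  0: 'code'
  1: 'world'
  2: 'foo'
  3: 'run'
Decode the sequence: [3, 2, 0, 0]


Look up each index in the dictionary:
  3 -> 'run'
  2 -> 'foo'
  0 -> 'code'
  0 -> 'code'

Decoded: "run foo code code"


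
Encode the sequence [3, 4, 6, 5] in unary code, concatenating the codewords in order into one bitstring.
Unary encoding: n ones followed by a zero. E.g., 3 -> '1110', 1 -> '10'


Encode each number as n ones followed by a terminating 0:
  3 -> 1110 (4 bits)
  4 -> 11110 (5 bits)
  6 -> 1111110 (7 bits)
  5 -> 111110 (6 bits)
Total length = 4 + 5 + 7 + 6 = 22 bits.

Unary([3, 4, 6, 5]) = 1110111101111110111110 (22 bits)


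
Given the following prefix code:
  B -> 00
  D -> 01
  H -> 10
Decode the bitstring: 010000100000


Decoding step by step:
Bits 01 -> D
Bits 00 -> B
Bits 00 -> B
Bits 10 -> H
Bits 00 -> B
Bits 00 -> B


Decoded message: DBBHBB


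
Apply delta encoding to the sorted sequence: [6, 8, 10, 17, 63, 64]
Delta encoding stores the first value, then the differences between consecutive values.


First value: 6
Deltas:
  8 - 6 = 2
  10 - 8 = 2
  17 - 10 = 7
  63 - 17 = 46
  64 - 63 = 1


Delta encoded: [6, 2, 2, 7, 46, 1]


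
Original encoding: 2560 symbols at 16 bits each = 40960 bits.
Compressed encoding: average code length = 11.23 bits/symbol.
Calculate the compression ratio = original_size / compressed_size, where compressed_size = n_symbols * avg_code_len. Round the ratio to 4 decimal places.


original_size = n_symbols * orig_bits = 2560 * 16 = 40960 bits
compressed_size = n_symbols * avg_code_len = 2560 * 11.23 = 28748.8 bits
ratio = original_size / compressed_size = 40960 / 28748.8 = 1.4248

Compression ratio = 1.4248


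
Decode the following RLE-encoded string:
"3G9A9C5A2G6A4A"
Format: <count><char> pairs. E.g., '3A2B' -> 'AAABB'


Expanding each <count><char> pair:
  3G -> 'GGG'
  9A -> 'AAAAAAAAA'
  9C -> 'CCCCCCCCC'
  5A -> 'AAAAA'
  2G -> 'GG'
  6A -> 'AAAAAA'
  4A -> 'AAAA'

Decoded = GGGAAAAAAAAACCCCCCCCCAAAAAGGAAAAAAAAAA


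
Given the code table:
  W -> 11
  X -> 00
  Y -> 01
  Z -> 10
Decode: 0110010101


Decoding:
01 -> Y
10 -> Z
01 -> Y
01 -> Y
01 -> Y


Result: YZYYY


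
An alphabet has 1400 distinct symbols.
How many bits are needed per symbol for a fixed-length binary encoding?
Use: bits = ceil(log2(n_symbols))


log2(1400) = 10.4512
Bracket: 2^10 = 1024 < 1400 <= 2^11 = 2048
So ceil(log2(1400)) = 11

bits = ceil(log2(1400)) = ceil(10.4512) = 11 bits


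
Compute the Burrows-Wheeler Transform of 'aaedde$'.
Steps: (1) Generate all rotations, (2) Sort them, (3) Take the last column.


Rotations (sorted):
  0: $aaedde -> last char: e
  1: aaedde$ -> last char: $
  2: aedde$a -> last char: a
  3: dde$aae -> last char: e
  4: de$aaed -> last char: d
  5: e$aaedd -> last char: d
  6: edde$aa -> last char: a


BWT = e$aedda


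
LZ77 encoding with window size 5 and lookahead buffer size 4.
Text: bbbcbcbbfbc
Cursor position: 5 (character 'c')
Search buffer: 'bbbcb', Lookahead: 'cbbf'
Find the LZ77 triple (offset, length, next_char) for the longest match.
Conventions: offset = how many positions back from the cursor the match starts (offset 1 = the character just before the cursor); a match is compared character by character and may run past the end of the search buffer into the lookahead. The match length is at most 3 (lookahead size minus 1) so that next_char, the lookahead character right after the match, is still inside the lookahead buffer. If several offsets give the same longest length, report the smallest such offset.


Try each offset into the search buffer:
  offset=1 (pos 4, char 'b'): match length 0
  offset=2 (pos 3, char 'c'): match length 2
  offset=3 (pos 2, char 'b'): match length 0
  offset=4 (pos 1, char 'b'): match length 0
  offset=5 (pos 0, char 'b'): match length 0
Longest match has length 2 at offset 2.
next_char = character at position 5 + 2 = 7 -> 'b'

Best match: offset=2, length=2 (matching 'cb' starting at position 3)
LZ77 triple: (2, 2, 'b')


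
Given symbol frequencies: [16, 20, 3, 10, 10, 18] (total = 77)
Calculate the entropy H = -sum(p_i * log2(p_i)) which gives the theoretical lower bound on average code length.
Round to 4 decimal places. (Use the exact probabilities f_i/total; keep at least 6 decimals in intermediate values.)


Per-symbol terms -p_i * log2(p_i) with p_i = f_i/77:
  p = 16/77 = 0.207792: log2(p) = -2.266787, -p*log2(p) = 0.471021
  p = 20/77 = 0.259740: log2(p) = -1.944858, -p*log2(p) = 0.505158
  p = 3/77 = 0.038961: log2(p) = -4.681824, -p*log2(p) = 0.182409
  p = 10/77 = 0.129870: log2(p) = -2.944858, -p*log2(p) = 0.382449
  p = 10/77 = 0.129870: log2(p) = -2.944858, -p*log2(p) = 0.382449
  p = 18/77 = 0.233766: log2(p) = -2.096862, -p*log2(p) = 0.490175
H = 0.471021 + 0.505158 + 0.182409 + 0.382449 + 0.382449 + 0.490175 = 2.413661

H = 2.4137 bits/symbol


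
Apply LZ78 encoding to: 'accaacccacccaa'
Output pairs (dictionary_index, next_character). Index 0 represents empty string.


LZ78 encoding steps:
Dictionary: {0: ''}
Step 1: w='' (idx 0), next='a' -> output (0, 'a'), add 'a' as idx 1
Step 2: w='' (idx 0), next='c' -> output (0, 'c'), add 'c' as idx 2
Step 3: w='c' (idx 2), next='a' -> output (2, 'a'), add 'ca' as idx 3
Step 4: w='a' (idx 1), next='c' -> output (1, 'c'), add 'ac' as idx 4
Step 5: w='c' (idx 2), next='c' -> output (2, 'c'), add 'cc' as idx 5
Step 6: w='ac' (idx 4), next='c' -> output (4, 'c'), add 'acc' as idx 6
Step 7: w='ca' (idx 3), next='a' -> output (3, 'a'), add 'caa' as idx 7


Encoded: [(0, 'a'), (0, 'c'), (2, 'a'), (1, 'c'), (2, 'c'), (4, 'c'), (3, 'a')]


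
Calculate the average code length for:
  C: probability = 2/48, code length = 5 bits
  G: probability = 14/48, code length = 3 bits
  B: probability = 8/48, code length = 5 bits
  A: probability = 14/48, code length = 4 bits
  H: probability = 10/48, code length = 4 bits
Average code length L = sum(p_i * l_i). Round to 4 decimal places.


Weighted contributions p_i * l_i:
  C: (2/48) * 5 = 10/48
  G: (14/48) * 3 = 42/48
  B: (8/48) * 5 = 40/48
  A: (14/48) * 4 = 56/48
  H: (10/48) * 4 = 40/48
Sum = (10 + 42 + 40 + 56 + 40)/48 = 188/48

L = 188/48 = 3.9167 bits/symbol


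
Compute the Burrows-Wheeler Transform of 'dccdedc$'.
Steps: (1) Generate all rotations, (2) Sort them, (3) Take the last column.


Rotations (sorted):
  0: $dccdedc -> last char: c
  1: c$dccded -> last char: d
  2: ccdedc$d -> last char: d
  3: cdedc$dc -> last char: c
  4: dc$dccde -> last char: e
  5: dccdedc$ -> last char: $
  6: dedc$dcc -> last char: c
  7: edc$dccd -> last char: d


BWT = cddce$cd


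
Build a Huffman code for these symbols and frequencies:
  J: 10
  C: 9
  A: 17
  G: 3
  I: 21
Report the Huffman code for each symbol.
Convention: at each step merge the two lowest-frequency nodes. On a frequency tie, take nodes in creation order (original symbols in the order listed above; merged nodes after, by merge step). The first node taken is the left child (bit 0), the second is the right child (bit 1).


Huffman tree construction:
Step 1: Merge G(3) + C(9) = 12
Step 2: Merge J(10) + (G+C)(12) = 22
Step 3: Merge A(17) + I(21) = 38
Step 4: Merge (J+(G+C))(22) + (A+I)(38) = 60
Read each symbol's code off the tree from the root (left child = 0, right child = 1).

Codes:
  J: 00 (length 2)
  C: 011 (length 3)
  A: 10 (length 2)
  G: 010 (length 3)
  I: 11 (length 2)
Average code length: 132/60 = 2.2000 bits/symbol


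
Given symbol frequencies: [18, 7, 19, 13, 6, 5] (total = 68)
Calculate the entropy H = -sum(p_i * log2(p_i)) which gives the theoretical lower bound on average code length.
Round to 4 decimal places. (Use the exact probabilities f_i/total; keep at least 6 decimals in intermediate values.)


Per-symbol terms -p_i * log2(p_i) with p_i = f_i/68:
  p = 18/68 = 0.264706: log2(p) = -1.917538, -p*log2(p) = 0.507584
  p = 7/68 = 0.102941: log2(p) = -3.280108, -p*log2(p) = 0.337658
  p = 19/68 = 0.279412: log2(p) = -1.839535, -p*log2(p) = 0.513988
  p = 13/68 = 0.191176: log2(p) = -2.387023, -p*log2(p) = 0.456343
  p = 6/68 = 0.088235: log2(p) = -3.502500, -p*log2(p) = 0.309044
  p = 5/68 = 0.073529: log2(p) = -3.765535, -p*log2(p) = 0.276878
H = 0.507584 + 0.337658 + 0.513988 + 0.456343 + 0.309044 + 0.276878 = 2.401495

H = 2.4015 bits/symbol


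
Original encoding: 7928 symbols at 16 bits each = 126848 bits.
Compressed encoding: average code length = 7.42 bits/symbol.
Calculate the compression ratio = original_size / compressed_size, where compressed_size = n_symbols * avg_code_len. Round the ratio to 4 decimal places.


original_size = n_symbols * orig_bits = 7928 * 16 = 126848 bits
compressed_size = n_symbols * avg_code_len = 7928 * 7.42 = 58825.76 bits
ratio = original_size / compressed_size = 126848 / 58825.76 = 2.1563

Compression ratio = 2.1563


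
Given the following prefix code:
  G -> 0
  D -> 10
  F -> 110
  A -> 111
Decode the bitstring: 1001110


Decoding step by step:
Bits 10 -> D
Bits 0 -> G
Bits 111 -> A
Bits 0 -> G


Decoded message: DGAG


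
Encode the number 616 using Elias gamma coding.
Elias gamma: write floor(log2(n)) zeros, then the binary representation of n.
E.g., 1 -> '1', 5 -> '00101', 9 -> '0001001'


num_bits = floor(log2(616)) + 1 = 10
leading_zeros = num_bits - 1 = 9
binary(616) = 1001101000

Elias gamma(616) = '000000000' + '1001101000' = 0000000001001101000 (19 bits)


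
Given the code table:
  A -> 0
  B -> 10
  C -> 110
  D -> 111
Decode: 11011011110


Decoding:
110 -> C
110 -> C
111 -> D
10 -> B


Result: CCDB


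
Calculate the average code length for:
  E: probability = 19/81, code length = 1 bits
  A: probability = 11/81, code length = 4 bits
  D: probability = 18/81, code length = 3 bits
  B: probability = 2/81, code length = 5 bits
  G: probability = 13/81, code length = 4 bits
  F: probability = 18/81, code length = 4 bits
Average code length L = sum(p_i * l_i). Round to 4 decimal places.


Weighted contributions p_i * l_i:
  E: (19/81) * 1 = 19/81
  A: (11/81) * 4 = 44/81
  D: (18/81) * 3 = 54/81
  B: (2/81) * 5 = 10/81
  G: (13/81) * 4 = 52/81
  F: (18/81) * 4 = 72/81
Sum = (19 + 44 + 54 + 10 + 52 + 72)/81 = 251/81

L = 251/81 = 3.0988 bits/symbol


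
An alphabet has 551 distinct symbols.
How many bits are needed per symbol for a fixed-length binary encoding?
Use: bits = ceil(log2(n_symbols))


log2(551) = 9.1059
Bracket: 2^9 = 512 < 551 <= 2^10 = 1024
So ceil(log2(551)) = 10

bits = ceil(log2(551)) = ceil(9.1059) = 10 bits


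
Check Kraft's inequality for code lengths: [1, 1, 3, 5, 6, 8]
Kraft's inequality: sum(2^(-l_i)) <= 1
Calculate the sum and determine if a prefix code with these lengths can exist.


Sum = 2^(-1) + 2^(-1) + 2^(-3) + 2^(-5) + 2^(-6) + 2^(-8)
    = 0.5 + 0.5 + 0.125 + 0.03125 + 0.015625 + 0.00390625
    = 301/256 = 1.17578125
Since 1.17578125 > 1, Kraft's inequality is NOT satisfied.
A prefix code with these lengths CANNOT exist.

Kraft sum = 1.17578125. Not satisfied.


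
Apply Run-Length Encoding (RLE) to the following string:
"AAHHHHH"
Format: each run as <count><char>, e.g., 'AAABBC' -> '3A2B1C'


Scanning runs left to right:
  i=0: run of 'A' x 2 -> '2A'
  i=2: run of 'H' x 5 -> '5H'

RLE = 2A5H


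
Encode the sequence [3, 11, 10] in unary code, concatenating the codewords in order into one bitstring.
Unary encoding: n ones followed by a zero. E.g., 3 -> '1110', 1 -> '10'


Encode each number as n ones followed by a terminating 0:
  3 -> 1110 (4 bits)
  11 -> 111111111110 (12 bits)
  10 -> 11111111110 (11 bits)
Total length = 4 + 12 + 11 = 27 bits.

Unary([3, 11, 10]) = 111011111111111011111111110 (27 bits)


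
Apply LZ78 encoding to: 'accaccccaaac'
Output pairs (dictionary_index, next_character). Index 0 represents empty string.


LZ78 encoding steps:
Dictionary: {0: ''}
Step 1: w='' (idx 0), next='a' -> output (0, 'a'), add 'a' as idx 1
Step 2: w='' (idx 0), next='c' -> output (0, 'c'), add 'c' as idx 2
Step 3: w='c' (idx 2), next='a' -> output (2, 'a'), add 'ca' as idx 3
Step 4: w='c' (idx 2), next='c' -> output (2, 'c'), add 'cc' as idx 4
Step 5: w='cc' (idx 4), next='a' -> output (4, 'a'), add 'cca' as idx 5
Step 6: w='a' (idx 1), next='a' -> output (1, 'a'), add 'aa' as idx 6
Step 7: w='c' (idx 2), end of input -> output (2, '')


Encoded: [(0, 'a'), (0, 'c'), (2, 'a'), (2, 'c'), (4, 'a'), (1, 'a'), (2, '')]


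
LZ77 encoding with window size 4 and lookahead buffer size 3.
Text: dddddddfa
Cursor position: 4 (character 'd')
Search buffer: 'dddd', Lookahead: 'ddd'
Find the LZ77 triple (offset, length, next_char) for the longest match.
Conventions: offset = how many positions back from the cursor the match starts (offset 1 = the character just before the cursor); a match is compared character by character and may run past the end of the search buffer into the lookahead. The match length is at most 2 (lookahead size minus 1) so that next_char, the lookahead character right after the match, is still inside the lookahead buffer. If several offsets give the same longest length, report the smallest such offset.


Try each offset into the search buffer:
  offset=1 (pos 3, char 'd'): match length 2
  offset=2 (pos 2, char 'd'): match length 2
  offset=3 (pos 1, char 'd'): match length 2
  offset=4 (pos 0, char 'd'): match length 2
Longest match has length 2, found at offsets 1, 2, 3, 4; take the smallest, offset 1.
next_char = character at position 4 + 2 = 6 -> 'd'

Best match: offset=1, length=2 (matching 'dd' starting at position 3)
LZ77 triple: (1, 2, 'd')


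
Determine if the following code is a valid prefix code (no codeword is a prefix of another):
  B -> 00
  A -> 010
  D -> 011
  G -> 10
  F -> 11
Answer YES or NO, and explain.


Checking each pair (does one codeword prefix another?):
  B='00' vs A='010': no prefix
  B='00' vs D='011': no prefix
  B='00' vs G='10': no prefix
  B='00' vs F='11': no prefix
  A='010' vs B='00': no prefix
  A='010' vs D='011': no prefix
  A='010' vs G='10': no prefix
  A='010' vs F='11': no prefix
  D='011' vs B='00': no prefix
  D='011' vs A='010': no prefix
  D='011' vs G='10': no prefix
  D='011' vs F='11': no prefix
  G='10' vs B='00': no prefix
  G='10' vs A='010': no prefix
  G='10' vs D='011': no prefix
  G='10' vs F='11': no prefix
  F='11' vs B='00': no prefix
  F='11' vs A='010': no prefix
  F='11' vs D='011': no prefix
  F='11' vs G='10': no prefix
No violation found over all pairs.

YES -- this is a valid prefix code. No codeword is a prefix of any other codeword.


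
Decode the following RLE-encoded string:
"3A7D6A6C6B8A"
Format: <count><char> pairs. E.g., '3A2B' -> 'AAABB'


Expanding each <count><char> pair:
  3A -> 'AAA'
  7D -> 'DDDDDDD'
  6A -> 'AAAAAA'
  6C -> 'CCCCCC'
  6B -> 'BBBBBB'
  8A -> 'AAAAAAAA'

Decoded = AAADDDDDDDAAAAAACCCCCCBBBBBBAAAAAAAA


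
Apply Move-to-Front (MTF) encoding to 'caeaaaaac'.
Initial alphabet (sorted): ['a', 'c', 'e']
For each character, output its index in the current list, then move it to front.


MTF encoding:
'c': index 1 in ['a', 'c', 'e'] -> ['c', 'a', 'e']
'a': index 1 in ['c', 'a', 'e'] -> ['a', 'c', 'e']
'e': index 2 in ['a', 'c', 'e'] -> ['e', 'a', 'c']
'a': index 1 in ['e', 'a', 'c'] -> ['a', 'e', 'c']
'a': index 0 in ['a', 'e', 'c'] -> ['a', 'e', 'c']
'a': index 0 in ['a', 'e', 'c'] -> ['a', 'e', 'c']
'a': index 0 in ['a', 'e', 'c'] -> ['a', 'e', 'c']
'a': index 0 in ['a', 'e', 'c'] -> ['a', 'e', 'c']
'c': index 2 in ['a', 'e', 'c'] -> ['c', 'a', 'e']


Output: [1, 1, 2, 1, 0, 0, 0, 0, 2]


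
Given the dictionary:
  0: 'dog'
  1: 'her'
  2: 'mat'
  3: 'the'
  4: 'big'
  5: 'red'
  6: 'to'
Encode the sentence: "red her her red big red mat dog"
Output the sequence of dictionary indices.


Look up each word in the dictionary:
  'red' -> 5
  'her' -> 1
  'her' -> 1
  'red' -> 5
  'big' -> 4
  'red' -> 5
  'mat' -> 2
  'dog' -> 0

Encoded: [5, 1, 1, 5, 4, 5, 2, 0]


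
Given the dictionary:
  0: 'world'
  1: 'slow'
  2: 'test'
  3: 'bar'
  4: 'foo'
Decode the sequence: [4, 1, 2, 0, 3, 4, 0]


Look up each index in the dictionary:
  4 -> 'foo'
  1 -> 'slow'
  2 -> 'test'
  0 -> 'world'
  3 -> 'bar'
  4 -> 'foo'
  0 -> 'world'

Decoded: "foo slow test world bar foo world"


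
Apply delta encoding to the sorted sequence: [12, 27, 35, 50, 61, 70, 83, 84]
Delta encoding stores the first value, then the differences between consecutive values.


First value: 12
Deltas:
  27 - 12 = 15
  35 - 27 = 8
  50 - 35 = 15
  61 - 50 = 11
  70 - 61 = 9
  83 - 70 = 13
  84 - 83 = 1


Delta encoded: [12, 15, 8, 15, 11, 9, 13, 1]


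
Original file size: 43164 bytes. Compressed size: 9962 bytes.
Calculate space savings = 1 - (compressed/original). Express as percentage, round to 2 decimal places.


ratio = compressed/original = 9962/43164 = 0.230794
savings = 1 - ratio = 1 - 0.230794 = 0.769206
as a percentage: 0.769206 * 100 = 76.92%

Space savings = 1 - 9962/43164 = 76.92%
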